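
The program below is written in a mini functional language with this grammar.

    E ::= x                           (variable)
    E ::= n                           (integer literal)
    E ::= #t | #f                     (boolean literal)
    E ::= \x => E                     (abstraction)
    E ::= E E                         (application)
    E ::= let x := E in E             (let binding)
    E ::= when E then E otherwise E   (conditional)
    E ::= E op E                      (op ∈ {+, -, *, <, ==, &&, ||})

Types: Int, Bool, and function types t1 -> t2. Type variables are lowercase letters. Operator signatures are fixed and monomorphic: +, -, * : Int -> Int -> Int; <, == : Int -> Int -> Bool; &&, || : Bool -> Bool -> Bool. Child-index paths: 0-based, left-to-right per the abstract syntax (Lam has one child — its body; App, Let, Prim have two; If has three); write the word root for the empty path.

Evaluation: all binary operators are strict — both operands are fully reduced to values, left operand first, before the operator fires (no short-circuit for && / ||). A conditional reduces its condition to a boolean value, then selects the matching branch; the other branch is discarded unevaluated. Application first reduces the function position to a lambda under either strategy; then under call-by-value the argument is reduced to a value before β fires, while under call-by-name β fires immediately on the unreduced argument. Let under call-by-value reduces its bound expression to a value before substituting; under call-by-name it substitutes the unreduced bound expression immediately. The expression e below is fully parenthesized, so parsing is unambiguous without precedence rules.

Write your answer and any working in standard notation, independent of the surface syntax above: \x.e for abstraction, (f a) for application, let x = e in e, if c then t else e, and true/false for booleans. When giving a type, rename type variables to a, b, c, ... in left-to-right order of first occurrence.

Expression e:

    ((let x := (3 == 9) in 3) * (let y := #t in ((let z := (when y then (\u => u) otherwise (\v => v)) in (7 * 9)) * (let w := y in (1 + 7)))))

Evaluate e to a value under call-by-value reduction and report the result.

Derivation:
step 0: ((let x = (3 == 9) in 3) * (let y = true in ((let z = (if y then (\u.u) else (\v.v)) in (7 * 9)) * (let w = y in (1 + 7)))))
step 1: [delta@0.0] ((let x = false in 3) * (let y = true in ((let z = (if y then (\u.u) else (\v.v)) in (7 * 9)) * (let w = y in (1 + 7)))))
step 2: [let@0] (3 * (let y = true in ((let z = (if y then (\u.u) else (\v.v)) in (7 * 9)) * (let w = y in (1 + 7)))))
step 3: [let@1] (3 * ((let z = (if true then (\u.u) else (\v.v)) in (7 * 9)) * (let w = true in (1 + 7))))
step 4: [if@1.0.0] (3 * ((let z = (\u.u) in (7 * 9)) * (let w = true in (1 + 7))))
step 5: [let@1.0] (3 * ((7 * 9) * (let w = true in (1 + 7))))
step 6: [delta@1.0] (3 * (63 * (let w = true in (1 + 7))))
step 7: [let@1.1] (3 * (63 * (1 + 7)))
step 8: [delta@1.1] (3 * (63 * 8))
step 9: [delta@1] (3 * 504)
step 10: [delta@root] 1512

Answer: 1512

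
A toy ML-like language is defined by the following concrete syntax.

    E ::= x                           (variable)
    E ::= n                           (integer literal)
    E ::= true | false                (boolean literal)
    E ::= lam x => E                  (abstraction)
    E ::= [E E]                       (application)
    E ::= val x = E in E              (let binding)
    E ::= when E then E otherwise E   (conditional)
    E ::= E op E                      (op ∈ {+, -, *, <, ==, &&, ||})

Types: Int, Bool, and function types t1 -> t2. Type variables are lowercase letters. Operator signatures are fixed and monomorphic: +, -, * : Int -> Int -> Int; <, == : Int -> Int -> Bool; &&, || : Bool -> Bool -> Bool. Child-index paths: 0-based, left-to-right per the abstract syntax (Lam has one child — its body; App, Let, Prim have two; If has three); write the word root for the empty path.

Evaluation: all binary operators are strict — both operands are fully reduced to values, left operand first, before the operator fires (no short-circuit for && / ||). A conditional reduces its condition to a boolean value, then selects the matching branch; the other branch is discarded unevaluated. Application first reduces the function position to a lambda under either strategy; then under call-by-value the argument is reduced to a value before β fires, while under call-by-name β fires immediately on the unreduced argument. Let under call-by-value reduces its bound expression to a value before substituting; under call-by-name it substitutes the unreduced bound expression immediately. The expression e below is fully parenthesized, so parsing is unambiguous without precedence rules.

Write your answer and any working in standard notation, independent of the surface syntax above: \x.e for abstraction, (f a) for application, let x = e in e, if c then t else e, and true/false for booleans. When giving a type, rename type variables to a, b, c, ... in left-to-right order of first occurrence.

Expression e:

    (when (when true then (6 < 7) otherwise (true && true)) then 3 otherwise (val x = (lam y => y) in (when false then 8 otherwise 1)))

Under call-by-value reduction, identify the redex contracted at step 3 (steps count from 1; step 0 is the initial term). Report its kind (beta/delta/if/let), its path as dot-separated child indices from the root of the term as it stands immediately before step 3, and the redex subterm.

Answer: if at root : (if true then 3 else (let x = (\y.y) in (if false then 8 else 1)))

Derivation:
step 0: (if (if true then (6 < 7) else (true && true)) then 3 else (let x = (\y.y) in (if false then 8 else 1)))
step 1: [if@0] (if (6 < 7) then 3 else (let x = (\y.y) in (if false then 8 else 1)))
step 2: [delta@0] (if true then 3 else (let x = (\y.y) in (if false then 8 else 1)))
step 3: [if@root] 3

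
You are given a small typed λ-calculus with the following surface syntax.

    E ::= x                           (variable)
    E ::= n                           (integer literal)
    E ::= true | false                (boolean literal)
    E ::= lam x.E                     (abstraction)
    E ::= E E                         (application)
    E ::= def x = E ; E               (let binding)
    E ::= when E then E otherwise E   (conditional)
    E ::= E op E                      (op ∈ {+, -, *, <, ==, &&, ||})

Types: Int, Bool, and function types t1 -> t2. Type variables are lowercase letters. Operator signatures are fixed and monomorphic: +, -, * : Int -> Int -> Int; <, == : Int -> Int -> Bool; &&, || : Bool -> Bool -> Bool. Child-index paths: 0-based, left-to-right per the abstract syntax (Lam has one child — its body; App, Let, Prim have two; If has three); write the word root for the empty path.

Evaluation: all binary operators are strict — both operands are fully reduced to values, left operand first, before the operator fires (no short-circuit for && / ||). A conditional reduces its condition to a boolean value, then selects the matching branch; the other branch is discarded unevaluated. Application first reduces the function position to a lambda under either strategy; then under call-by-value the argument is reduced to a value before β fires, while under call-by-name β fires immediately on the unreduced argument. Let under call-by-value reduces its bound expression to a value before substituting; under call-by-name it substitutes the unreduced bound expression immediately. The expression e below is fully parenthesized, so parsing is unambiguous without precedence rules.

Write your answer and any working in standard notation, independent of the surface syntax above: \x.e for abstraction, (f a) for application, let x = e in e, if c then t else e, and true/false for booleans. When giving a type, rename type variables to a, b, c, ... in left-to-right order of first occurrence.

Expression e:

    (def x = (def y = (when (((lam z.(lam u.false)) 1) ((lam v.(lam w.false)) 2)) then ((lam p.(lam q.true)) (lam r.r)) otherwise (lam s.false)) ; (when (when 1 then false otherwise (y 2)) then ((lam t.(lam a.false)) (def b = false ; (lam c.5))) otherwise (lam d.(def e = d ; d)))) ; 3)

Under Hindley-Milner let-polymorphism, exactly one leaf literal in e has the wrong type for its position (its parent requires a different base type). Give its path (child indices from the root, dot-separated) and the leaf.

Working:
\u._ : b -> Bool
\z._ : a -> b -> Bool
  unify a -> b -> Bool ~ Int -> c
  unify a ~ Int
  unify b -> Bool ~ c
_ _ : b -> Bool
\w._ : e -> Bool
\v._ : d -> e -> Bool
  unify d -> e -> Bool ~ Int -> f
  unify d ~ Int
  unify e -> Bool ~ f
_ _ : e -> Bool
  unify b -> Bool ~ (e -> Bool) -> g
  unify b ~ e -> Bool
  unify Bool ~ g
_ _ : Bool
  unify Bool ~ Bool
\q._ : i -> Bool
\p._ : h -> i -> Bool
r : j
\r._ : j -> j
  unify h -> i -> Bool ~ (j -> j) -> k
  unify h ~ j -> j
  unify i -> Bool ~ k
_ _ : i -> Bool
\s._ : l -> Bool
  unify i -> Bool ~ l -> Bool
  unify i ~ l
  unify Bool ~ Bool
let y : forall. l -> Bool
  unify Int ~ Bool
  FAIL: mismatch Int ~ Bool

Answer: 0.1.0.0 : 1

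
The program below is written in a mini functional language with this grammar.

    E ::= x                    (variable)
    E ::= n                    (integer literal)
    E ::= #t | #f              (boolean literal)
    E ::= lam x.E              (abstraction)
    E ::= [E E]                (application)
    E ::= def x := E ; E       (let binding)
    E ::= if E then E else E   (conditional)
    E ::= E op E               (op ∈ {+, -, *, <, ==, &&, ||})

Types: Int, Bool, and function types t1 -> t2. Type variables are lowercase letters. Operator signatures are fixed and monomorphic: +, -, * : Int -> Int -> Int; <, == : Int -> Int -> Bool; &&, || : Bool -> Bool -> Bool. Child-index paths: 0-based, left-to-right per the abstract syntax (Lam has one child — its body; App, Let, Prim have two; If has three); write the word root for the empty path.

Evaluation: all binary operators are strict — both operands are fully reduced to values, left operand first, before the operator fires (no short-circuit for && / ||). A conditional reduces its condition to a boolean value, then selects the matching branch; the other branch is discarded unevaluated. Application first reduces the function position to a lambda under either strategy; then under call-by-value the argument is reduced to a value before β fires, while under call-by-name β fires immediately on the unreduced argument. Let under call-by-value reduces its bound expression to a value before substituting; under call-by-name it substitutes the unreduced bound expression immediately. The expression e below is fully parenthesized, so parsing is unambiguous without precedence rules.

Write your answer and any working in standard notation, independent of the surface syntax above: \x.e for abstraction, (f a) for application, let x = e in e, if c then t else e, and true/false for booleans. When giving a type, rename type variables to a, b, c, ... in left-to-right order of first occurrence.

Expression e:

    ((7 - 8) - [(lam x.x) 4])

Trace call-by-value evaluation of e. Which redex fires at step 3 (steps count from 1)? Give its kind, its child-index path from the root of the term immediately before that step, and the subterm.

Derivation:
step 0: ((7 - 8) - ((\x.x) 4))
step 1: [delta@0] (-1 - ((\x.x) 4))
step 2: [beta@1] (-1 - 4)
step 3: [delta@root] -5

Answer: delta at root : (-1 - 4)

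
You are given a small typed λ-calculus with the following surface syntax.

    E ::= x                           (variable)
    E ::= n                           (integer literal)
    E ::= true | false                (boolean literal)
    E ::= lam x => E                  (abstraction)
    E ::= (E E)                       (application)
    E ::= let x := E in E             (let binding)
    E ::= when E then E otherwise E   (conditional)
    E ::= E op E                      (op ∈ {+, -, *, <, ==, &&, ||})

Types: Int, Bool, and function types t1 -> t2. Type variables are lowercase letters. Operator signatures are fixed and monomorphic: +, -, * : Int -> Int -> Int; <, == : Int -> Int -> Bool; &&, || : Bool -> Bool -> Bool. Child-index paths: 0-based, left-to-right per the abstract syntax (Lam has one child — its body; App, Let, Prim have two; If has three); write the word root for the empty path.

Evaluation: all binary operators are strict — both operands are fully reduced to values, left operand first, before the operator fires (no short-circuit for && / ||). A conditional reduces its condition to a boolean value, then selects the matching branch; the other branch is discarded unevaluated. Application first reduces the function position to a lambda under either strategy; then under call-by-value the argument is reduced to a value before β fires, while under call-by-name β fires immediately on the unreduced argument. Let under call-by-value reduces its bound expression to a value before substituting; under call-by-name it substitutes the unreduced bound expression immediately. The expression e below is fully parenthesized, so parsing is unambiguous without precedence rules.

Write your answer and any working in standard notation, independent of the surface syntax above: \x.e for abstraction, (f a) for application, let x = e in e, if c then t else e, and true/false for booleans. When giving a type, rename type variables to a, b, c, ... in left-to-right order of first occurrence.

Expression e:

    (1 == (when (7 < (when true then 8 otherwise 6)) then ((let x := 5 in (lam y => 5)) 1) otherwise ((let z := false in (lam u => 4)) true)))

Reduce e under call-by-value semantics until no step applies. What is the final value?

Working:
step 0: (1 == (if (7 < (if true then 8 else 6)) then ((let x = 5 in (\y.5)) 1) else ((let z = false in (\u.4)) true)))
step 1: [if@1.0.1] (1 == (if (7 < 8) then ((let x = 5 in (\y.5)) 1) else ((let z = false in (\u.4)) true)))
step 2: [delta@1.0] (1 == (if true then ((let x = 5 in (\y.5)) 1) else ((let z = false in (\u.4)) true)))
step 3: [if@1] (1 == ((let x = 5 in (\y.5)) 1))
step 4: [let@1.0] (1 == ((\y.5) 1))
step 5: [beta@1] (1 == 5)
step 6: [delta@root] false

Answer: false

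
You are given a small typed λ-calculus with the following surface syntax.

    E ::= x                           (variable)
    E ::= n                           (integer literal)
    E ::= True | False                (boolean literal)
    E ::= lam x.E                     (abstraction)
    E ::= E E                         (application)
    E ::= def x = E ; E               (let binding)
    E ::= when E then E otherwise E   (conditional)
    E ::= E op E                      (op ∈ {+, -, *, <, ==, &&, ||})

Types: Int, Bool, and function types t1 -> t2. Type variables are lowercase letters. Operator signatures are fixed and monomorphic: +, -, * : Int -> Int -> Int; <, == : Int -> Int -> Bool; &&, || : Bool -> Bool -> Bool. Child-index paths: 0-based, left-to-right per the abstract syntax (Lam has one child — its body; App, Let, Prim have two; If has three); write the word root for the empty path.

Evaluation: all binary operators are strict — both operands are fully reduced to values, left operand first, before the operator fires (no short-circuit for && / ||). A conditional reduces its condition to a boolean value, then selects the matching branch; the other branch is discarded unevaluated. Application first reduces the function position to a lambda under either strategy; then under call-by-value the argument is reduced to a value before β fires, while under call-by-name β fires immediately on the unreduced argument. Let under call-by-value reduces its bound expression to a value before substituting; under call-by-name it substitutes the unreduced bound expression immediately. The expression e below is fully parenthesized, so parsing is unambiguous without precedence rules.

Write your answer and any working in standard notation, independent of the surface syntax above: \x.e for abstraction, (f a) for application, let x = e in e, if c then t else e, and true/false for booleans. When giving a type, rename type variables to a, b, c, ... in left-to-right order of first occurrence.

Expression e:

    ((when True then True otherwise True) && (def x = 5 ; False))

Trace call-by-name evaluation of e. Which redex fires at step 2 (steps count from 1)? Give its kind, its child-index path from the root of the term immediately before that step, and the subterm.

Trace:
step 0: ((if true then true else true) && (let x = 5 in false))
step 1: [if@0] (true && (let x = 5 in false))
step 2: [let@1] (true && false)

Answer: let at 1 : (let x = 5 in false)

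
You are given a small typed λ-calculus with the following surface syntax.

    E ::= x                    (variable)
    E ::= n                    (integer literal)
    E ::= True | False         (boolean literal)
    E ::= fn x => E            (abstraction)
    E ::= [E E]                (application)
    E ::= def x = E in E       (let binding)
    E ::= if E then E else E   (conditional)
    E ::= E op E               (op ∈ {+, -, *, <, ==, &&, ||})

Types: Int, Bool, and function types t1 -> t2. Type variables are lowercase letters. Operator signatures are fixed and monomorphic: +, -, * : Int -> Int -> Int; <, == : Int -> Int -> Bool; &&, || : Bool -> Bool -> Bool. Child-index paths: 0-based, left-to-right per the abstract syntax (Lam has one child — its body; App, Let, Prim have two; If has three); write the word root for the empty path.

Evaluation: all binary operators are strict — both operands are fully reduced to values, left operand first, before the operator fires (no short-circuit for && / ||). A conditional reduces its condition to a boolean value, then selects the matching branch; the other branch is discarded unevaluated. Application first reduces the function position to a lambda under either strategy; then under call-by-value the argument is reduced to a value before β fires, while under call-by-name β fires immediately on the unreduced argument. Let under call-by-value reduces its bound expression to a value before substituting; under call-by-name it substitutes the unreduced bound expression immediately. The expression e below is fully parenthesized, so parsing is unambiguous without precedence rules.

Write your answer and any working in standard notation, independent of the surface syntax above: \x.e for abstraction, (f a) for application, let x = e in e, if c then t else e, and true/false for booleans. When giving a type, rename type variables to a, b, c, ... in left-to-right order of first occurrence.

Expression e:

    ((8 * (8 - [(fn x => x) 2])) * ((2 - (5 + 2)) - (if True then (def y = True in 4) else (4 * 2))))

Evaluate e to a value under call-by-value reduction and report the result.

Working:
step 0: ((8 * (8 - ((\x.x) 2))) * ((2 - (5 + 2)) - (if true then (let y = true in 4) else (4 * 2))))
step 1: [beta@0.1.1] ((8 * (8 - 2)) * ((2 - (5 + 2)) - (if true then (let y = true in 4) else (4 * 2))))
step 2: [delta@0.1] ((8 * 6) * ((2 - (5 + 2)) - (if true then (let y = true in 4) else (4 * 2))))
step 3: [delta@0] (48 * ((2 - (5 + 2)) - (if true then (let y = true in 4) else (4 * 2))))
step 4: [delta@1.0.1] (48 * ((2 - 7) - (if true then (let y = true in 4) else (4 * 2))))
step 5: [delta@1.0] (48 * (-5 - (if true then (let y = true in 4) else (4 * 2))))
step 6: [if@1.1] (48 * (-5 - (let y = true in 4)))
step 7: [let@1.1] (48 * (-5 - 4))
step 8: [delta@1] (48 * -9)
step 9: [delta@root] -432

Answer: -432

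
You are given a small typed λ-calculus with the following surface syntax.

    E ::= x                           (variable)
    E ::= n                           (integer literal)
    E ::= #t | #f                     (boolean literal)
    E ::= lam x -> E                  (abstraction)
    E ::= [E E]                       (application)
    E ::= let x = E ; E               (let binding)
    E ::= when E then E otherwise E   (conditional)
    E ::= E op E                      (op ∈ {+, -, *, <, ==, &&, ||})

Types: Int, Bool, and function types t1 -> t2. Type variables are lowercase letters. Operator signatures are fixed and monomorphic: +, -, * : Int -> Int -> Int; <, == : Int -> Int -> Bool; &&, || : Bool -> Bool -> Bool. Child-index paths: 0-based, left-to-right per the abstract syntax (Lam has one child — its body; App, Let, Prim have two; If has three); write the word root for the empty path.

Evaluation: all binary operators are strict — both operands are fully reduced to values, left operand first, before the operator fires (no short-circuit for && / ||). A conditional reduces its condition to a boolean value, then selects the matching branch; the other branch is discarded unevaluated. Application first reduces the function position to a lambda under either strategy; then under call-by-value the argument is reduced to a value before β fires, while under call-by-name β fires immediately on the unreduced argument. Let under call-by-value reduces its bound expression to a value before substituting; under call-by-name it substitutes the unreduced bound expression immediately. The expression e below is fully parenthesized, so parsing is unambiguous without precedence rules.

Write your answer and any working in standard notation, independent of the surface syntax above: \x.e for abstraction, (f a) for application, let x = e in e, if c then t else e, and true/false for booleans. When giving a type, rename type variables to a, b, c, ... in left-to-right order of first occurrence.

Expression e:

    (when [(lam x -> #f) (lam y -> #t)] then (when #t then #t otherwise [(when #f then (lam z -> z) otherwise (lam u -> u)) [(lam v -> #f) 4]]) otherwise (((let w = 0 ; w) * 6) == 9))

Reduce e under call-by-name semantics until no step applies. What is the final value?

Answer: false

Trace:
step 0: (if ((\x.false) (\y.true)) then (if true then true else ((if false then (\z.z) else (\u.u)) ((\v.false) 4))) else (((let w = 0 in w) * 6) == 9))
step 1: [beta@0] (if false then (if true then true else ((if false then (\z.z) else (\u.u)) ((\v.false) 4))) else (((let w = 0 in w) * 6) == 9))
step 2: [if@root] (((let w = 0 in w) * 6) == 9)
step 3: [let@0.0] ((0 * 6) == 9)
step 4: [delta@0] (0 == 9)
step 5: [delta@root] false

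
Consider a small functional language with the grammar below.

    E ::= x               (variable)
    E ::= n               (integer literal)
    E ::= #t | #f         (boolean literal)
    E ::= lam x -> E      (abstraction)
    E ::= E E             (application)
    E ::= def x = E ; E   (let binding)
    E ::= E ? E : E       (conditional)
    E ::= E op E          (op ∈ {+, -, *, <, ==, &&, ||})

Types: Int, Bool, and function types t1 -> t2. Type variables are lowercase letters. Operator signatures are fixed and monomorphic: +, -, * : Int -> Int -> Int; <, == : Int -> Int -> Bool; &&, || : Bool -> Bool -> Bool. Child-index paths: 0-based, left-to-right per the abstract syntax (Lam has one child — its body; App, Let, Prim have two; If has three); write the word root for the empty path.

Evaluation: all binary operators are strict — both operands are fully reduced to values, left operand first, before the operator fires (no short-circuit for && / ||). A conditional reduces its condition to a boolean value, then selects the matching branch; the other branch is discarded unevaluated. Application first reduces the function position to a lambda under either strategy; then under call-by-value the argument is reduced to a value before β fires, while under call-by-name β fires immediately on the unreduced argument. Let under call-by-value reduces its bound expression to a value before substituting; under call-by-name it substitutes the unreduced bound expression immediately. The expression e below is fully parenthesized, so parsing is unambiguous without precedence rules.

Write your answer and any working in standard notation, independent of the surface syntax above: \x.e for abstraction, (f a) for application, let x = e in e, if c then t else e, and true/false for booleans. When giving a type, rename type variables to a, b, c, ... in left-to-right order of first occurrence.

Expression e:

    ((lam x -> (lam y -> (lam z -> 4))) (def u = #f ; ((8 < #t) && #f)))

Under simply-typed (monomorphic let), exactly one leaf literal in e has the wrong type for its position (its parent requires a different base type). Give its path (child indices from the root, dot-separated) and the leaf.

Derivation:
\z._ : c -> Int
\y._ : b -> c -> Int
\x._ : a -> b -> c -> Int
let u : Bool
  unify Int ~ Int
  unify Bool ~ Int
  FAIL: mismatch Bool ~ Int

Answer: 1.1.0.1 : true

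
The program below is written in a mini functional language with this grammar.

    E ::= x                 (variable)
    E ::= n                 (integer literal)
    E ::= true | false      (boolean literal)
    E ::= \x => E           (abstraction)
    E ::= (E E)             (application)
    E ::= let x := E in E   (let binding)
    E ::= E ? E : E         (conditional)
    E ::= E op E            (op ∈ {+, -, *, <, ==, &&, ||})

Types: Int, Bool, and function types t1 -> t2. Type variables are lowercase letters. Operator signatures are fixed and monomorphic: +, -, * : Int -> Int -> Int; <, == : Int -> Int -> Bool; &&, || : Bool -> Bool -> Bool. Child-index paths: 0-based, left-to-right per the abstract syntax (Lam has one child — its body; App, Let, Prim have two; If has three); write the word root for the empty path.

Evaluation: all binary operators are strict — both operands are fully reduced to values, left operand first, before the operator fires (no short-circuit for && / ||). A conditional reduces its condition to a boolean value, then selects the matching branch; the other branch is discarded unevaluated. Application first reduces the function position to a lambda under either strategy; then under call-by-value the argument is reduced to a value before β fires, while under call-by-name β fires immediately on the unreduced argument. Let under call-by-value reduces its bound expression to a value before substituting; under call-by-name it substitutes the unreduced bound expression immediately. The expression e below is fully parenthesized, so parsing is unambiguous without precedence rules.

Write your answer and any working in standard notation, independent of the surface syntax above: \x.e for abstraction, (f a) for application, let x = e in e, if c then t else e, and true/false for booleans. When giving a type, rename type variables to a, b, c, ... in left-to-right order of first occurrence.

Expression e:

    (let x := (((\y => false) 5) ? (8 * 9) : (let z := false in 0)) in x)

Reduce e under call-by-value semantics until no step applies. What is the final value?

Derivation:
step 0: (let x = (if ((\y.false) 5) then (8 * 9) else (let z = false in 0)) in x)
step 1: [beta@0.0] (let x = (if false then (8 * 9) else (let z = false in 0)) in x)
step 2: [if@0] (let x = (let z = false in 0) in x)
step 3: [let@0] (let x = 0 in x)
step 4: [let@root] 0

Answer: 0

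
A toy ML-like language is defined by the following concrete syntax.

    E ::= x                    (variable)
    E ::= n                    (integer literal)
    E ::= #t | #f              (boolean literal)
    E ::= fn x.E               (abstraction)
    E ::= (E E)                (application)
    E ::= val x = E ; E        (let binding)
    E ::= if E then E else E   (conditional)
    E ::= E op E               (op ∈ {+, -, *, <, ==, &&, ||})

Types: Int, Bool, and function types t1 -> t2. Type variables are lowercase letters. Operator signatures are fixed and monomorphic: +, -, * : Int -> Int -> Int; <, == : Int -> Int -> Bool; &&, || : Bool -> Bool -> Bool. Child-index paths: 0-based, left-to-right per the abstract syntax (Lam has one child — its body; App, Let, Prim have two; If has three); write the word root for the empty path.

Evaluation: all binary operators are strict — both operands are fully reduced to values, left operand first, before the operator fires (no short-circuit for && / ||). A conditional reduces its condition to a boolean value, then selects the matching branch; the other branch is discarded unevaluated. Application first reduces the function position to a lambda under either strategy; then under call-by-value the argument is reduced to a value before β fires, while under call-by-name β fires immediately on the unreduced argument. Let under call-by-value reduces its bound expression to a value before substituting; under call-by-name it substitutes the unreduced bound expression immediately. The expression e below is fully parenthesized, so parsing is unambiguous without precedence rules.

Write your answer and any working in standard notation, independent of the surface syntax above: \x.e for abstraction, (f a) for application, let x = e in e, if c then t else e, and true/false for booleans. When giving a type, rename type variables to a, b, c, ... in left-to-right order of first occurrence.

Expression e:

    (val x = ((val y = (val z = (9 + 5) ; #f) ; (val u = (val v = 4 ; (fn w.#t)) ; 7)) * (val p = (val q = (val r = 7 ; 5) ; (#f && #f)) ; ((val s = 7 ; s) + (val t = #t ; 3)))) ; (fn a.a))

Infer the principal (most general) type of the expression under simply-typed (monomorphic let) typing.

Answer: a -> a

Derivation:
  unify Int ~ Int
  unify Int ~ Int
let z : Int
let y : Bool
let v : Int
\w._ : a -> Bool
let u : a -> Bool
  unify Int ~ Int
let r : Int
let q : Int
  unify Bool ~ Bool
  unify Bool ~ Bool
let p : Bool
let s : Int
s : Int
  unify Int ~ Int
let t : Bool
  unify Int ~ Int
  unify Int ~ Int
let x : Int
a : b
\a._ : b -> b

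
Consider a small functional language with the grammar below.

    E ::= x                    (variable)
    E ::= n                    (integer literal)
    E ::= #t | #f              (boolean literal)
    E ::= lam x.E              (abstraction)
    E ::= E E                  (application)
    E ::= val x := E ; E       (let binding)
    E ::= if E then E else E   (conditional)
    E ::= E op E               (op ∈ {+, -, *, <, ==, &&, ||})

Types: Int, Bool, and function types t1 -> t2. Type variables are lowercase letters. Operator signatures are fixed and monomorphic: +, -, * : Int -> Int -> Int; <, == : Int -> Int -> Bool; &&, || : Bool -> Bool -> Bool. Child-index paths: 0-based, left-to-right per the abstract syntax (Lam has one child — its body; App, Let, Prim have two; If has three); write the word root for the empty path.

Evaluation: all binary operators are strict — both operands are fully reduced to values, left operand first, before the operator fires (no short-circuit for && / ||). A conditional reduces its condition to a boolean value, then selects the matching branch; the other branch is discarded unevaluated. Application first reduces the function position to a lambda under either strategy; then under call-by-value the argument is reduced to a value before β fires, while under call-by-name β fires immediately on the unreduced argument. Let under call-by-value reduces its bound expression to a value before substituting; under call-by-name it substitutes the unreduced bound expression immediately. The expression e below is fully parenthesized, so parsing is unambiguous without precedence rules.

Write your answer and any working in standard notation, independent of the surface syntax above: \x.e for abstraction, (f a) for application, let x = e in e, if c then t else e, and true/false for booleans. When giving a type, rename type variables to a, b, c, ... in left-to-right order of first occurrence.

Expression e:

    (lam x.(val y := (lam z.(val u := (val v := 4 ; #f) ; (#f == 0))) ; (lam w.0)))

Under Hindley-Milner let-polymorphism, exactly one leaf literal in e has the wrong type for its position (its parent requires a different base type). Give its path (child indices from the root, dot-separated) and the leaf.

Trace:
let v : Int
let u : Bool
  unify Bool ~ Int
  FAIL: mismatch Bool ~ Int

Answer: 0.0.0.1.0 : false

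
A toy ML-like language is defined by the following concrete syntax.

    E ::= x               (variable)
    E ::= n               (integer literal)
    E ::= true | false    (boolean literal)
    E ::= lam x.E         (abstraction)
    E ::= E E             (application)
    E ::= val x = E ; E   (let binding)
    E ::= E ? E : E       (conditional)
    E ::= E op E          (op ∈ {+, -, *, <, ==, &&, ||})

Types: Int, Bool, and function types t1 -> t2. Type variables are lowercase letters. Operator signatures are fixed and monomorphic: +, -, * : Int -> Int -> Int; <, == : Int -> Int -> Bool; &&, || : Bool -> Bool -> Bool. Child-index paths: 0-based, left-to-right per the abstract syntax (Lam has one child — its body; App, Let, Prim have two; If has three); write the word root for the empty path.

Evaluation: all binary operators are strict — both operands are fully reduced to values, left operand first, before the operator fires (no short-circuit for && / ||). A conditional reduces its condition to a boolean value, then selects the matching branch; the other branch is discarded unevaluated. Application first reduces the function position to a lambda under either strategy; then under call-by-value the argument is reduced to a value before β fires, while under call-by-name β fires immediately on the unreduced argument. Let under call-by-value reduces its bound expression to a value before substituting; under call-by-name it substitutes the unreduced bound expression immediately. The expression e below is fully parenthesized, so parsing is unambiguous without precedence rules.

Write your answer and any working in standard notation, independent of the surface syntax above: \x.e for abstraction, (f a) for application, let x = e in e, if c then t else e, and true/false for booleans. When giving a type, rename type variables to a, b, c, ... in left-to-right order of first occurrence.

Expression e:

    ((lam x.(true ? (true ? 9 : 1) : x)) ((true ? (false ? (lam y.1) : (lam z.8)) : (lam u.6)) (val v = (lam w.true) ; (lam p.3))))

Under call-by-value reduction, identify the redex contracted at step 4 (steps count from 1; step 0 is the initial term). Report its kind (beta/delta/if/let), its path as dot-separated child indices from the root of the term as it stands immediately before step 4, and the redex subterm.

Answer: beta at 1 : ((\z.8) (\p.3))

Working:
step 0: ((\x.(if true then (if true then 9 else 1) else x)) ((if true then (if false then (\y.1) else (\z.8)) else (\u.6)) (let v = (\w.true) in (\p.3))))
step 1: [if@1.0] ((\x.(if true then (if true then 9 else 1) else x)) ((if false then (\y.1) else (\z.8)) (let v = (\w.true) in (\p.3))))
step 2: [if@1.0] ((\x.(if true then (if true then 9 else 1) else x)) ((\z.8) (let v = (\w.true) in (\p.3))))
step 3: [let@1.1] ((\x.(if true then (if true then 9 else 1) else x)) ((\z.8) (\p.3)))
step 4: [beta@1] ((\x.(if true then (if true then 9 else 1) else x)) 8)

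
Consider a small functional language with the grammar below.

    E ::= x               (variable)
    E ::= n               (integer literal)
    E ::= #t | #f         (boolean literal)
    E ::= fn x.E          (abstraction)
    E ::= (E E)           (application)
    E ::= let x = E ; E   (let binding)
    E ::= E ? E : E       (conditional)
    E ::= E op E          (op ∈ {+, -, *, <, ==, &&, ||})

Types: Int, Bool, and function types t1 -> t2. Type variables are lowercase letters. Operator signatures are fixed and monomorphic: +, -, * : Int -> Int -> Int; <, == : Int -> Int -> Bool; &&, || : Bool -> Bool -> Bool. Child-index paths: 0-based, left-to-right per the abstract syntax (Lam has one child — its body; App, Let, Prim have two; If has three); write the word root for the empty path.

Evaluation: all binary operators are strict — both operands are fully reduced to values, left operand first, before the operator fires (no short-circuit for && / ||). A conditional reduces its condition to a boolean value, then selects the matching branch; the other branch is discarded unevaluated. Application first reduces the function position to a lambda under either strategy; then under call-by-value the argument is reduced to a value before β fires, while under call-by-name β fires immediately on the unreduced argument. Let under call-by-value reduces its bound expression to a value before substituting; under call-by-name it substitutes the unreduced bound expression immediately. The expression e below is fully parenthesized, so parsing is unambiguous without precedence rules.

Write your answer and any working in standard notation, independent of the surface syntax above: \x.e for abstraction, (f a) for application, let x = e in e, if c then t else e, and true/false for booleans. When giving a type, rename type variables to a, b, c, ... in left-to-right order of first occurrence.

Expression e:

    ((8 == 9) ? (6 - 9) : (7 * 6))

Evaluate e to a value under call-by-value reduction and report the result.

Answer: 42

Derivation:
step 0: (if (8 == 9) then (6 - 9) else (7 * 6))
step 1: [delta@0] (if false then (6 - 9) else (7 * 6))
step 2: [if@root] (7 * 6)
step 3: [delta@root] 42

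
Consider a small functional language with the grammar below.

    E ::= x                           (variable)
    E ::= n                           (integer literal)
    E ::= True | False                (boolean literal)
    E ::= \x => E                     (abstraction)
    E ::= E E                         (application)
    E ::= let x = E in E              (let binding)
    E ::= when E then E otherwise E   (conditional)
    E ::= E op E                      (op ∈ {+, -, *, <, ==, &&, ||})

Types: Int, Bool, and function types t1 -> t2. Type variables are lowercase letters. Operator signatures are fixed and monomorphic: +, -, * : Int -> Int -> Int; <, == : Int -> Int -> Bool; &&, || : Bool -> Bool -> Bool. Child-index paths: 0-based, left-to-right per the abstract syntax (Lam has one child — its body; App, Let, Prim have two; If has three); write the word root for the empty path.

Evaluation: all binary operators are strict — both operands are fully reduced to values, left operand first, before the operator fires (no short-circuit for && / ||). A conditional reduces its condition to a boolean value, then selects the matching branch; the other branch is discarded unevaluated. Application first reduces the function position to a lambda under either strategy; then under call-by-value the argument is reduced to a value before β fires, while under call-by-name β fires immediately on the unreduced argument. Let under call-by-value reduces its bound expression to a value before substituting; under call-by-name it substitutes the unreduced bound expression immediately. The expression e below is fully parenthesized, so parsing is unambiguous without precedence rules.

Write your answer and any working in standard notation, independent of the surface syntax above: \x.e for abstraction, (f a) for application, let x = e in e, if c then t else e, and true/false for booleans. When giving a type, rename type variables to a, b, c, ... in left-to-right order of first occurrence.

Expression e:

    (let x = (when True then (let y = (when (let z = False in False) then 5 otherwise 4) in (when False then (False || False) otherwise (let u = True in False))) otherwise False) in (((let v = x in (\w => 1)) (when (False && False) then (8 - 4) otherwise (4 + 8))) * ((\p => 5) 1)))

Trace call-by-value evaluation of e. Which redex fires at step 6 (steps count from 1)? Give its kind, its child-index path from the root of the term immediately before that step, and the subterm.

Trace:
step 0: (let x = (if true then (let y = (if (let z = false in false) then 5 else 4) in (if false then (false || false) else (let u = true in false))) else false) in (((let v = x in (\w.1)) (if (false && false) then (8 - 4) else (4 + 8))) * ((\p.5) 1)))
step 1: [if@0] (let x = (let y = (if (let z = false in false) then 5 else 4) in (if false then (false || false) else (let u = true in false))) in (((let v = x in (\w.1)) (if (false && false) then (8 - 4) else (4 + 8))) * ((\p.5) 1)))
step 2: [let@0.0.0] (let x = (let y = (if false then 5 else 4) in (if false then (false || false) else (let u = true in false))) in (((let v = x in (\w.1)) (if (false && false) then (8 - 4) else (4 + 8))) * ((\p.5) 1)))
step 3: [if@0.0] (let x = (let y = 4 in (if false then (false || false) else (let u = true in false))) in (((let v = x in (\w.1)) (if (false && false) then (8 - 4) else (4 + 8))) * ((\p.5) 1)))
step 4: [let@0] (let x = (if false then (false || false) else (let u = true in false)) in (((let v = x in (\w.1)) (if (false && false) then (8 - 4) else (4 + 8))) * ((\p.5) 1)))
step 5: [if@0] (let x = (let u = true in false) in (((let v = x in (\w.1)) (if (false && false) then (8 - 4) else (4 + 8))) * ((\p.5) 1)))
step 6: [let@0] (let x = false in (((let v = x in (\w.1)) (if (false && false) then (8 - 4) else (4 + 8))) * ((\p.5) 1)))

Answer: let at 0 : (let u = true in false)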